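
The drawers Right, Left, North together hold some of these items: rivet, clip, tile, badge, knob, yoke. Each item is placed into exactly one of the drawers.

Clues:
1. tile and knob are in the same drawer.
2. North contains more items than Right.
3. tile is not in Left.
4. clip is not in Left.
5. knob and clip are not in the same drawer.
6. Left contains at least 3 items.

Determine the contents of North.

North = {knob, tile}

From (3): tile ∉ Left.
From (4): clip ∉ Left.
(1): knob matches tile: knob ∉ Left.
(6): only 3 candidates remain for Left, so all are in.
Suppose clip ∈ North: no assignment then satisfies all the clues, so clip ∉ North.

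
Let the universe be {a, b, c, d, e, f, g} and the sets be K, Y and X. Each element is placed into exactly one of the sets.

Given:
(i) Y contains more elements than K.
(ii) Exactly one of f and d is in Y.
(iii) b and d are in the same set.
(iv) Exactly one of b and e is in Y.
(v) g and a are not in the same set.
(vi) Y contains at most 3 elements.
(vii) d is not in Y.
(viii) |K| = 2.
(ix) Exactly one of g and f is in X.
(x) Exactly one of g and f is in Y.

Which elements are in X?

From (vii): d ∉ Y.
(ii) (exactly one): f ∈ Y.
(iii): b matches d: b ∉ Y.
(iv) (exactly one): e ∈ Y.
(ix) (exactly one): g ∈ X.
(v): a ∉ X.
Suppose b ∈ X: no assignment then satisfies all the clues, so b ∉ X.

X = {c, g}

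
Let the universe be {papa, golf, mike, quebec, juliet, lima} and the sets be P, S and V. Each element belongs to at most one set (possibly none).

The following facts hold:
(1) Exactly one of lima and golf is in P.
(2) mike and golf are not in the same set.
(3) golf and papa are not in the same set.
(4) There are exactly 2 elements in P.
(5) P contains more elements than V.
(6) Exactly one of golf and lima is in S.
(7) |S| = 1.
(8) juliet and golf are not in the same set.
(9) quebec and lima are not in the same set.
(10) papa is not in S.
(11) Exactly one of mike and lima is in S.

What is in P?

P = {golf, quebec}

From (10): papa ∉ S.
Suppose papa ∈ P: no assignment then satisfies all the clues, so papa ∉ P.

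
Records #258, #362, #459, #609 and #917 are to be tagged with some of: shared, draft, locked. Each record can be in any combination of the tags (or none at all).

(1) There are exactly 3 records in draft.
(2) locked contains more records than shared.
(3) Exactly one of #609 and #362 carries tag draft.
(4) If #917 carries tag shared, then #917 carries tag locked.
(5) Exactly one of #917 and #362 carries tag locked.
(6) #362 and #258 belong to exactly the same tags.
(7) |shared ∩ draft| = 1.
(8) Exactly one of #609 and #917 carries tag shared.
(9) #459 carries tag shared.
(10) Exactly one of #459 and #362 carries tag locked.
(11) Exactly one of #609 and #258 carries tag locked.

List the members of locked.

locked = {#459, #609, #917}

From (9): #459 ∈ shared.
Suppose #258 ∈ locked: no assignment then satisfies all the clues, so #258 ∉ locked.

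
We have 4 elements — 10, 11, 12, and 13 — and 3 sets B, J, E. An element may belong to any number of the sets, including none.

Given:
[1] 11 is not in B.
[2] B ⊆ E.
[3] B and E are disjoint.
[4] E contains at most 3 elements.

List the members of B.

B = {}

From (1): 11 ∉ B.
Suppose 10 ∈ B: no assignment then satisfies all the clues, so 10 ∉ B.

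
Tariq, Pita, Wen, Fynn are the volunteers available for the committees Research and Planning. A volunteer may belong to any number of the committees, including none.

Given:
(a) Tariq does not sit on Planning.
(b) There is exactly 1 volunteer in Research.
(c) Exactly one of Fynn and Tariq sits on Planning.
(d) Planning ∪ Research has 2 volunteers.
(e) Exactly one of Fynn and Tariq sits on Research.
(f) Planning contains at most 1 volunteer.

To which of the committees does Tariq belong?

From (a): Tariq ∉ Planning.
(c) (exactly one): Fynn ∈ Planning.
(f): Planning already has 1, so the rest are out.
Suppose Tariq ∉ Research: no assignment then satisfies all the clues, so Tariq ∈ Research.

Tariq: Research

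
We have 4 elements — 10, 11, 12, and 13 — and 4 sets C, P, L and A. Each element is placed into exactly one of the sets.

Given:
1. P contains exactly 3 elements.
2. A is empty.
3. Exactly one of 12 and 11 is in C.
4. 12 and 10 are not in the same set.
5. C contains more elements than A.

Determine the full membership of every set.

C = {12}; P = {10, 11, 13}; L = {}; A = {}

(2): A already has 0, so the rest are out.
Suppose 10 ∈ C: no assignment then satisfies all the clues, so 10 ∉ C.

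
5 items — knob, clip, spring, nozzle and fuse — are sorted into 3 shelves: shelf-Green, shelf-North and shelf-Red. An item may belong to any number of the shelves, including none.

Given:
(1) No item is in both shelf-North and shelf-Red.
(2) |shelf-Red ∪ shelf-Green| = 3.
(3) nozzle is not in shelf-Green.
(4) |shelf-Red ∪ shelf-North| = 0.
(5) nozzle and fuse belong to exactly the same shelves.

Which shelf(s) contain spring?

spring: shelf-Green

From (3): nozzle ∉ shelf-Green.
(5): fuse matches nozzle: fuse ∉ shelf-Green.
Suppose spring ∉ shelf-Green: no assignment then satisfies all the clues, so spring ∈ shelf-Green.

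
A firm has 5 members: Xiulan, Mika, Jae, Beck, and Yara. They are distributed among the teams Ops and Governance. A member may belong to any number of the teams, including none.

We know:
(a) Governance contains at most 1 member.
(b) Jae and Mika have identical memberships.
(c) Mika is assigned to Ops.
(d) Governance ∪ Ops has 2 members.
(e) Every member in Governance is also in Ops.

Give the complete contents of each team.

Ops = {Jae, Mika}; Governance = {}

From (c): Mika ∈ Ops.
(b): Jae matches Mika: Jae ∈ Ops.
Suppose Xiulan ∈ Ops: no assignment then satisfies all the clues, so Xiulan ∉ Ops.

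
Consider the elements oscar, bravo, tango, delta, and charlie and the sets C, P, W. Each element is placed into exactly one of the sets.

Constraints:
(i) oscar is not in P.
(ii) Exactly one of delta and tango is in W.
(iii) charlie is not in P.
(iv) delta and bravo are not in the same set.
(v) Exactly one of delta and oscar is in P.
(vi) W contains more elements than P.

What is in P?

P = {delta}

From (i): oscar ∉ P.
From (iii): charlie ∉ P.
(v) (exactly one): delta ∈ P.
(ii) (exactly one): tango ∈ W.
(iv): bravo ∉ P.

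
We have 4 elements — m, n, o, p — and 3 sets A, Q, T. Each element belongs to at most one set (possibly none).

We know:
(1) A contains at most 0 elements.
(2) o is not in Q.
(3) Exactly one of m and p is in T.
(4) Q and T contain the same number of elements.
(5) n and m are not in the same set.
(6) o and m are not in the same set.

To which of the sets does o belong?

From (2): o ∉ Q.
(1): A already has 0, so the rest are out.
Suppose o ∈ T: no assignment then satisfies all the clues, so o ∉ T.

o: none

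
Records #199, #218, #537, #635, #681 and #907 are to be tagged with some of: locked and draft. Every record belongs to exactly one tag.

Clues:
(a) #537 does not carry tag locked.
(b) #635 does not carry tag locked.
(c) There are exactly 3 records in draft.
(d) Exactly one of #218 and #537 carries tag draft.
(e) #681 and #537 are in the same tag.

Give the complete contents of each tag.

From (a): #537 ∉ locked.
From (b): #635 ∉ locked.
(e): #681 matches #537: #681 ∉ locked.
Only one tag left: #537 ∈ draft.
Only one tag left: #635 ∈ draft.
Only one tag left: #681 ∈ draft.
(c): draft already has 3, so the rest are out.
Only one tag left: #199 ∈ locked.
Only one tag left: #218 ∈ locked.
Only one tag left: #907 ∈ locked.

locked = {#199, #218, #907}; draft = {#537, #635, #681}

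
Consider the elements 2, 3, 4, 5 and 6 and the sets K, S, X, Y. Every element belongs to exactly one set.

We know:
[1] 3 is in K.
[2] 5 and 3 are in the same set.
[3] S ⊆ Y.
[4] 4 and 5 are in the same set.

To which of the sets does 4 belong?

From (1): 3 ∈ K.
(2): 5 matches 3: 5 ∈ K.
(4): 4 matches 5: 4 ∈ K.

4: K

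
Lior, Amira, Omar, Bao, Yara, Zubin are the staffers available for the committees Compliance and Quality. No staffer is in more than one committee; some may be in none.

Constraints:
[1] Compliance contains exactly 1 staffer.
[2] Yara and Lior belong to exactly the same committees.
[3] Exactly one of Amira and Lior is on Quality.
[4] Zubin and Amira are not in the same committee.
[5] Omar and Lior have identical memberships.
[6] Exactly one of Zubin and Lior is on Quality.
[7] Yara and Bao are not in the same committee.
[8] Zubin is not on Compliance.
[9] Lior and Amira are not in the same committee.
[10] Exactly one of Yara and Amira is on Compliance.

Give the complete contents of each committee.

Compliance = {Amira}; Quality = {Lior, Omar, Yara}

From (8): Zubin ∉ Compliance.
Suppose Lior ∈ Compliance: no assignment then satisfies all the clues, so Lior ∉ Compliance.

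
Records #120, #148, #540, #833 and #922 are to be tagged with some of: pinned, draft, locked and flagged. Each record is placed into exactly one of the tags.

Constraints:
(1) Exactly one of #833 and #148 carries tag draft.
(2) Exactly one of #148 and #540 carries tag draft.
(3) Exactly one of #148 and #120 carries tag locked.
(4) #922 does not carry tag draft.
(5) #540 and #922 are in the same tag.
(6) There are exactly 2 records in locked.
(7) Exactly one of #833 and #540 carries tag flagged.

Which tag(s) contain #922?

#922: flagged

From (4): #922 ∉ draft.
(5): #540 matches #922: #540 ∉ draft.
(2) (exactly one): #148 ∈ draft.
(3) (exactly one): #120 ∈ locked.
(1) (exactly one): #833 ∉ draft.
Suppose #922 ∈ pinned: no assignment then satisfies all the clues, so #922 ∉ pinned.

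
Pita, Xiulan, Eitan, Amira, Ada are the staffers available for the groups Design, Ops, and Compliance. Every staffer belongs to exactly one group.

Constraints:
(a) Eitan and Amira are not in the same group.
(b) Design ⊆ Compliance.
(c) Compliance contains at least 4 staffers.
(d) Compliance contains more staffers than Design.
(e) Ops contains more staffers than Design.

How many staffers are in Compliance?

4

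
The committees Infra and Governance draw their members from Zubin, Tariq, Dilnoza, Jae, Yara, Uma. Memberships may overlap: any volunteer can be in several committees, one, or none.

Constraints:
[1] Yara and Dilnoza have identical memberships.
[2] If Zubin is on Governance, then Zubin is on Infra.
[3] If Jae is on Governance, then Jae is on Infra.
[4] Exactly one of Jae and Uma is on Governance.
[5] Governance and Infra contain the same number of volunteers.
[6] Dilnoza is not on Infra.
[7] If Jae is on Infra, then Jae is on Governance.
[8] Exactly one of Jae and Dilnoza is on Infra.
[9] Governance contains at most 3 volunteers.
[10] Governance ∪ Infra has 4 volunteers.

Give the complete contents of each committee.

Infra = {Jae, Uma, Zubin}; Governance = {Jae, Tariq, Zubin}

From (6): Dilnoza ∉ Infra.
(1): Yara matches Dilnoza: Yara ∉ Infra.
(8) (exactly one): Jae ∈ Infra.
(7): Jae ∈ Governance.
(4) (exactly one): Uma ∉ Governance.
Suppose Zubin ∉ Infra: no assignment then satisfies all the clues, so Zubin ∈ Infra.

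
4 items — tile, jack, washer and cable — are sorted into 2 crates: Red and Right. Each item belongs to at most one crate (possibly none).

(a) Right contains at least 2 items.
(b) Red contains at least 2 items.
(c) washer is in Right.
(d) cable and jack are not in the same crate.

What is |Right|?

2

From (c): washer ∈ Right.
Suppose tile ∉ Red: no assignment then satisfies all the clues, so tile ∈ Red.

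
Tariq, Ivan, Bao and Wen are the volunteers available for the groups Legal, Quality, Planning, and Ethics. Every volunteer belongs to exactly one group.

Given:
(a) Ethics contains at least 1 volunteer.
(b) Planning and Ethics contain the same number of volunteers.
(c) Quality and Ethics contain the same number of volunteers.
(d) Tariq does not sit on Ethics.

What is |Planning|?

1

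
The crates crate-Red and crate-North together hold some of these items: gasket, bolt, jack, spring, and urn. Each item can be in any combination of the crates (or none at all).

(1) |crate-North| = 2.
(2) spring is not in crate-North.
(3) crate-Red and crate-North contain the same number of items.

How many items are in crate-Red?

2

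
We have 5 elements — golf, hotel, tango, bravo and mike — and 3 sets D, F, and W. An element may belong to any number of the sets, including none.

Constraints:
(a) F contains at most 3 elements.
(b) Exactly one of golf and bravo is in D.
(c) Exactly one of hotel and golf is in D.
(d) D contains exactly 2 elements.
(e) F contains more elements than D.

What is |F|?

3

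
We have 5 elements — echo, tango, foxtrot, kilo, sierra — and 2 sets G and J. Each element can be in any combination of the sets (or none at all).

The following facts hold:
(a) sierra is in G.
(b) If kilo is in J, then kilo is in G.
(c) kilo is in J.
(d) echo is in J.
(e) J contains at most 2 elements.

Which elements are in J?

J = {echo, kilo}

From (a): sierra ∈ G.
From (c): kilo ∈ J.
From (d): echo ∈ J.
(b): kilo ∈ G.
(e): J already has 2, so the rest are out.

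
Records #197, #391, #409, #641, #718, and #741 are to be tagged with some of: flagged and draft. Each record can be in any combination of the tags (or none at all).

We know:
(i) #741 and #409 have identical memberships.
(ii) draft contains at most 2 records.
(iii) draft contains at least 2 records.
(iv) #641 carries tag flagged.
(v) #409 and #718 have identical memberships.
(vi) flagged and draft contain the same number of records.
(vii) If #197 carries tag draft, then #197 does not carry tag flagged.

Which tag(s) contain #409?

#409: none

From (iv): #641 ∈ flagged.
Suppose #409 ∈ flagged: no assignment then satisfies all the clues, so #409 ∉ flagged.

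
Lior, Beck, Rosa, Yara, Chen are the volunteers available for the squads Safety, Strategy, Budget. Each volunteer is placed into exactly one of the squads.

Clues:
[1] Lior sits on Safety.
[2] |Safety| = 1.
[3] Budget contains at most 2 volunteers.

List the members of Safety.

From (1): Lior ∈ Safety.
(2): Safety already has 1, so the rest are out.

Safety = {Lior}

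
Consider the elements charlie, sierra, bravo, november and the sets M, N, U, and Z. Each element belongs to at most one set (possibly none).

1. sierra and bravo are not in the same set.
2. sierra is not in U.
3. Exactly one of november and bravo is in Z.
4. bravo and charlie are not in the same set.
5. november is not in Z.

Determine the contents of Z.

Z = {bravo}

From (2): sierra ∉ U.
From (5): november ∉ Z.
(3) (exactly one): bravo ∈ Z.
(4): charlie ∉ Z.
(1): sierra ∉ Z.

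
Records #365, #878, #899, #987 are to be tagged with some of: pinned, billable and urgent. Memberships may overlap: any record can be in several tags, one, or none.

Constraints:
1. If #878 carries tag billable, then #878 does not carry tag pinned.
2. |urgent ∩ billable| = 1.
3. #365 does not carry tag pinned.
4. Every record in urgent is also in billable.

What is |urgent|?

1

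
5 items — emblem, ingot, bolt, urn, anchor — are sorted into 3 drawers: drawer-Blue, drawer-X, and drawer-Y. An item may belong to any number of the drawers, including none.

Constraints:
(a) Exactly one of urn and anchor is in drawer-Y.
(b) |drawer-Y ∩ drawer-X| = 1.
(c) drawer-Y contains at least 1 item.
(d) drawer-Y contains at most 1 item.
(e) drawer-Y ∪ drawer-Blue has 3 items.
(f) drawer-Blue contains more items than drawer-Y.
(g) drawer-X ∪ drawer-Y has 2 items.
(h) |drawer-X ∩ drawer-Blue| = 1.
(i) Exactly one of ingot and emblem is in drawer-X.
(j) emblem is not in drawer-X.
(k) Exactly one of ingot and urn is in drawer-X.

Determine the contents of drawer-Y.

drawer-Y = {anchor}

From (j): emblem ∉ drawer-X.
(i) (exactly one): ingot ∈ drawer-X.
(k) (exactly one): urn ∉ drawer-X.
Suppose emblem ∈ drawer-Y: no assignment then satisfies all the clues, so emblem ∉ drawer-Y.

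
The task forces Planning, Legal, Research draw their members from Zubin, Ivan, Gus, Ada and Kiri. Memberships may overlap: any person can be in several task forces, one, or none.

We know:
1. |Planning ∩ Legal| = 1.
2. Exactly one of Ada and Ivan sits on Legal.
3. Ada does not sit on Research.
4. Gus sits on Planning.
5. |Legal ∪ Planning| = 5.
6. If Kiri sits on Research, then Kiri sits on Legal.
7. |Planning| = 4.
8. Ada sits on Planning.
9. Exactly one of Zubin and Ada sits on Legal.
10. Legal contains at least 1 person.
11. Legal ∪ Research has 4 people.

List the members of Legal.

Legal = {Ada, Kiri}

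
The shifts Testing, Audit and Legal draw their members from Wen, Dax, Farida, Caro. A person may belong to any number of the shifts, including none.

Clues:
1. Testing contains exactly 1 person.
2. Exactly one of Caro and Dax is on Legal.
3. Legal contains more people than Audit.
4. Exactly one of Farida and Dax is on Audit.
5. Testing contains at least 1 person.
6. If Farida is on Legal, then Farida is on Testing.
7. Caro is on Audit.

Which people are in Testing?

Testing = {Farida}

From (7): Caro ∈ Audit.
Suppose Wen ∈ Testing: no assignment then satisfies all the clues, so Wen ∉ Testing.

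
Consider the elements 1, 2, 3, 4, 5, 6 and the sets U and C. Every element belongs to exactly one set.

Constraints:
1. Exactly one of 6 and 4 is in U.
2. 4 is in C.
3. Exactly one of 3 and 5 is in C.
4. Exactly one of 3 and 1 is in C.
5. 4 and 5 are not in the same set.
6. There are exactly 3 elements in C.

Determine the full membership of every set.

From (2): 4 ∈ C.
(1) (exactly one): 6 ∈ U.
(5): 5 ∉ C.
Only one set left: 5 ∈ U.
(3) (exactly one): 3 ∈ C.
(4) (exactly one): 1 ∉ C.
(6): only 3 candidates remain for C, so all are in.
Only one set left: 1 ∈ U.

U = {1, 5, 6}; C = {2, 3, 4}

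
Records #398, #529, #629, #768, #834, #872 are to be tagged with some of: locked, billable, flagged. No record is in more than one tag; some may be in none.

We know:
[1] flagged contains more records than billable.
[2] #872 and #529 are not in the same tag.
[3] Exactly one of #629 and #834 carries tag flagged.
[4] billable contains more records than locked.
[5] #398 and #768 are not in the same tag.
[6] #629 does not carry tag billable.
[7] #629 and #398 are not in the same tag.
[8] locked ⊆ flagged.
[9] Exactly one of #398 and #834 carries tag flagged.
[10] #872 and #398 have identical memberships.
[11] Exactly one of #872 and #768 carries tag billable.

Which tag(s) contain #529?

#529: flagged

From (6): #629 ∉ billable.
Suppose #529 ∈ locked: no assignment then satisfies all the clues, so #529 ∉ locked.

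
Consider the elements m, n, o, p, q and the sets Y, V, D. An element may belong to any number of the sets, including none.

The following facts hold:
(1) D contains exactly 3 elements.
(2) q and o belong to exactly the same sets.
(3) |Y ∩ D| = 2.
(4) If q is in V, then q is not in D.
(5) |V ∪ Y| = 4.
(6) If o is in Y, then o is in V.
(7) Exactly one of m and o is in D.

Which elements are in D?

D = {m, n, p}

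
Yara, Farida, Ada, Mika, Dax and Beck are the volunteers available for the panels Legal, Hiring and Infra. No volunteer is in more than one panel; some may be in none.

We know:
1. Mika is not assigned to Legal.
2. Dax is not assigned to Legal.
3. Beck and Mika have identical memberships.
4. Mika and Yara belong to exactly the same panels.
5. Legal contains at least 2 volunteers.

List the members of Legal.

Legal = {Ada, Farida}

From (1): Mika ∉ Legal.
From (2): Dax ∉ Legal.
(3): Beck matches Mika: Beck ∉ Legal.
(4): Yara matches Mika: Yara ∉ Legal.
(5): only 2 candidates remain for Legal, so all are in.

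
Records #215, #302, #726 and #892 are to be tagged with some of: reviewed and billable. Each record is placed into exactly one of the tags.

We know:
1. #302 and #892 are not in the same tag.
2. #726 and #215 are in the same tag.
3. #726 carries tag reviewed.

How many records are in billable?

From (3): #726 ∈ reviewed.
(2): #215 matches #726: #215 ∈ reviewed.

1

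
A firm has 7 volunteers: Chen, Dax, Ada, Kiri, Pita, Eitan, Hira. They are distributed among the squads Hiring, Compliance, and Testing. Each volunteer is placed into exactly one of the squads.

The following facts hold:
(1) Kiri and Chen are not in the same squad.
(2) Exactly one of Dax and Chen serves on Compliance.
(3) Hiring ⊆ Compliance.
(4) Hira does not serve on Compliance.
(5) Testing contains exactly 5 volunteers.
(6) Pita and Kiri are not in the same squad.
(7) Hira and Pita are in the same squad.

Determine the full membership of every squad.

Hiring = {}; Compliance = {Dax, Kiri}; Testing = {Ada, Chen, Eitan, Hira, Pita}

From (4): Hira ∉ Compliance.
(3) contrapositive: Hira ∉ Hiring.
(7): Pita matches Hira: Pita ∉ Hiring.
(7): Pita matches Hira: Pita ∉ Compliance.
Only one squad left: Pita ∈ Testing.
Only one squad left: Hira ∈ Testing.
(6): Kiri ∉ Testing.
Suppose Chen ∈ Hiring: no assignment then satisfies all the clues, so Chen ∉ Hiring.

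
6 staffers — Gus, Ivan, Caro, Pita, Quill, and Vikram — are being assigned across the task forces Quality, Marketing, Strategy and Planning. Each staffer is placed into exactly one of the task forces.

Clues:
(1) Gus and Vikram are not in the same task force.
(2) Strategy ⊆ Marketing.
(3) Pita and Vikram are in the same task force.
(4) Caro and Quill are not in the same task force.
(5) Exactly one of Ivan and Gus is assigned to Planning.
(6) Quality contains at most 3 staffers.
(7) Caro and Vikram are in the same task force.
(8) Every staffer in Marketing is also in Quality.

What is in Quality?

Quality = {Gus, Quill}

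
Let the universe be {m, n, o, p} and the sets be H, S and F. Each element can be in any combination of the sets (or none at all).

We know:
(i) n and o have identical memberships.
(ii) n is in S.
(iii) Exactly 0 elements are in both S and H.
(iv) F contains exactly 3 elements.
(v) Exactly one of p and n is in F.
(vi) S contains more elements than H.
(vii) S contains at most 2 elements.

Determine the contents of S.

From (ii): n ∈ S.
(i): o matches n: o ∈ S.
(vii): S already has 2, so the rest are out.

S = {n, o}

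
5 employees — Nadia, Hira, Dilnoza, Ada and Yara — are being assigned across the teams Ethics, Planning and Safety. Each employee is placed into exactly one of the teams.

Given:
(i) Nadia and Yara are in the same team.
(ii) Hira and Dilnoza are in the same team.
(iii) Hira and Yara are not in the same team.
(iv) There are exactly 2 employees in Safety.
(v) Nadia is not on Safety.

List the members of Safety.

Safety = {Dilnoza, Hira}

From (v): Nadia ∉ Safety.
(i): Yara matches Nadia: Yara ∉ Safety.
Suppose Hira ∉ Safety: no assignment then satisfies all the clues, so Hira ∈ Safety.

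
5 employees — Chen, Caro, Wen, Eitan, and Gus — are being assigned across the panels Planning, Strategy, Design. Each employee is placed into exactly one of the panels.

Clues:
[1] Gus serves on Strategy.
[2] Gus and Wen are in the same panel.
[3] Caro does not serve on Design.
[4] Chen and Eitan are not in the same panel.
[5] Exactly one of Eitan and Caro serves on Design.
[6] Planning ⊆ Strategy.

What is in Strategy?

Strategy = {Caro, Chen, Gus, Wen}

From (1): Gus ∈ Strategy.
From (3): Caro ∉ Design.
(2): Wen matches Gus: Wen ∉ Planning.
(2): Wen matches Gus: Wen ∈ Strategy.
(5) (exactly one): Eitan ∈ Design.
(4): Chen ∉ Design.
Suppose Chen ∉ Strategy: no assignment then satisfies all the clues, so Chen ∈ Strategy.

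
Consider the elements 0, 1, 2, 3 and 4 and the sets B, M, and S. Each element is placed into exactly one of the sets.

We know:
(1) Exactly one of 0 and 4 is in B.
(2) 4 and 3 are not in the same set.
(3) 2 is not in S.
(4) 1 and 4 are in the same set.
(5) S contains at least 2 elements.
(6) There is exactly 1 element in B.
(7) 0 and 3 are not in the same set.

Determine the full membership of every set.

B = {0}; M = {2, 3}; S = {1, 4}

From (3): 2 ∉ S.
Suppose 0 ∉ B: no assignment then satisfies all the clues, so 0 ∈ B.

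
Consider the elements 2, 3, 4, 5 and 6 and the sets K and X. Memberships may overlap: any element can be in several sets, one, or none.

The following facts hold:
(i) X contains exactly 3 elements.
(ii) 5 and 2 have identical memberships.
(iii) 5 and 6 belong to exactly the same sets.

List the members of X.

X = {2, 5, 6}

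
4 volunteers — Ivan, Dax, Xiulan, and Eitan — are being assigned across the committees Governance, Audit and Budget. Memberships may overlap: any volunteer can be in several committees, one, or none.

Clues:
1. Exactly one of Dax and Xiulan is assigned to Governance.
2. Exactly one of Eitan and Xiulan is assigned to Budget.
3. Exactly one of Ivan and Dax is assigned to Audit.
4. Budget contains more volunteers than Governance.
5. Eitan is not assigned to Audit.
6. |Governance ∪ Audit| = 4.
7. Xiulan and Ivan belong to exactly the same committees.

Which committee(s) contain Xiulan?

From (5): Eitan ∉ Audit.
Suppose Xiulan ∈ Governance: no assignment then satisfies all the clues, so Xiulan ∉ Governance.

Xiulan: Audit, Budget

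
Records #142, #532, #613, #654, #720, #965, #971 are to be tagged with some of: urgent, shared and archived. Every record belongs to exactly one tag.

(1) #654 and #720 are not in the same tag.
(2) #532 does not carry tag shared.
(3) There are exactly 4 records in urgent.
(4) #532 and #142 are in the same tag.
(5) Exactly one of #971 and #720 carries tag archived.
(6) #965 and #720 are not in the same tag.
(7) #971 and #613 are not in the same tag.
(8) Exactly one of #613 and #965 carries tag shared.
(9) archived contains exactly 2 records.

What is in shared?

From (2): #532 ∉ shared.
(4): #142 matches #532: #142 ∉ shared.
Suppose #613 ∈ shared: no assignment then satisfies all the clues, so #613 ∉ shared.

shared = {#965}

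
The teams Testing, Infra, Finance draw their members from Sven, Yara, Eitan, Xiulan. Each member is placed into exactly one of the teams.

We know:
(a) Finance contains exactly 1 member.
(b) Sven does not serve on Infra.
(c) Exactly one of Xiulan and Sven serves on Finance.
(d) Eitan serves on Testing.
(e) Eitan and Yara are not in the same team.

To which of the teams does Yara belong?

Yara: Infra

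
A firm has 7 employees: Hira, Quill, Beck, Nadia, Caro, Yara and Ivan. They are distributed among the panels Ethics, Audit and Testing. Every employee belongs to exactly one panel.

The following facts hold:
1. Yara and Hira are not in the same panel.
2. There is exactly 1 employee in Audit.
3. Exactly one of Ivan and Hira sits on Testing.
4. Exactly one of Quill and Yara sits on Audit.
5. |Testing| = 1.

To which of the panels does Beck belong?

Beck: Ethics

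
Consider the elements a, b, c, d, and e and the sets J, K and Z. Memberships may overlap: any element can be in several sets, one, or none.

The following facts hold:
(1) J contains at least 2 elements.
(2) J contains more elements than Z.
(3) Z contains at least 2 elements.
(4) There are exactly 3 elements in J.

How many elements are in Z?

2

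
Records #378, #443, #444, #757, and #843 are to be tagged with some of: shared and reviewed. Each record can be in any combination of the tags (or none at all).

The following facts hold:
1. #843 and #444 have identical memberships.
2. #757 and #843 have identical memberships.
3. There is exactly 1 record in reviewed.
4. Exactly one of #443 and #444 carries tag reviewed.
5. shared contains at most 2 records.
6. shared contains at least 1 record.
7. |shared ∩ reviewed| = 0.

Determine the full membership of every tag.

shared = {#378}; reviewed = {#443}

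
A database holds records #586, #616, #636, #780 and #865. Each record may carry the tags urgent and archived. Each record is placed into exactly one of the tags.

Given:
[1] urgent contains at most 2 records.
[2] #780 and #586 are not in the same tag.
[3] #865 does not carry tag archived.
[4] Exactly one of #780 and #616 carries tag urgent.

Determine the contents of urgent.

urgent = {#780, #865}

From (3): #865 ∉ archived.
Only one tag left: #865 ∈ urgent.
Suppose #586 ∈ urgent: no assignment then satisfies all the clues, so #586 ∉ urgent.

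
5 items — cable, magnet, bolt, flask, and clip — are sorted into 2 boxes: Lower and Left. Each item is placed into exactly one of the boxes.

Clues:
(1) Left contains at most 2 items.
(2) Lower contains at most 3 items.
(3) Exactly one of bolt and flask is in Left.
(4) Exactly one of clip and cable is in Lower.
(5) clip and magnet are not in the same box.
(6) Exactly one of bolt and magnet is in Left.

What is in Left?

Left = {bolt, clip}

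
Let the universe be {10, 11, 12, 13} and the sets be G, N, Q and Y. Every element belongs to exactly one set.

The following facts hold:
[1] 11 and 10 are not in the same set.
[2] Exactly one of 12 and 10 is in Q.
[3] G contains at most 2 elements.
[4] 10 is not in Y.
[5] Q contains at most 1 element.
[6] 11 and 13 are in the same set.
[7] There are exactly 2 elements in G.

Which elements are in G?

G = {11, 13}

From (4): 10 ∉ Y.
Suppose 10 ∈ G: no assignment then satisfies all the clues, so 10 ∉ G.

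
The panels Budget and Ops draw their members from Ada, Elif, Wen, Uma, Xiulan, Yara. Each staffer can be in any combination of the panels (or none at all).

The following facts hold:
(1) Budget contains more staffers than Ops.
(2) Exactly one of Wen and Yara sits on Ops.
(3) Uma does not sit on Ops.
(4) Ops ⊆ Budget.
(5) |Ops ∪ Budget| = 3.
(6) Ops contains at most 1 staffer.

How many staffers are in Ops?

1

From (3): Uma ∉ Ops.
Suppose Ada ∈ Ops: no assignment then satisfies all the clues, so Ada ∉ Ops.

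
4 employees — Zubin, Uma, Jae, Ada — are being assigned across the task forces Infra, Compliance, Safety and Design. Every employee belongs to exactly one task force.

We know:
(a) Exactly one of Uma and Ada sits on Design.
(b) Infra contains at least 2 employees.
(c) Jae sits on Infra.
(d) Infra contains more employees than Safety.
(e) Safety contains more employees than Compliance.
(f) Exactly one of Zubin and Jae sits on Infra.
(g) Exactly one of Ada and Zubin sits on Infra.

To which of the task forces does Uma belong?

Uma: Design

From (c): Jae ∈ Infra.
(f) (exactly one): Zubin ∉ Infra.
(g) (exactly one): Ada ∈ Infra.
(a) (exactly one): Uma ∈ Design.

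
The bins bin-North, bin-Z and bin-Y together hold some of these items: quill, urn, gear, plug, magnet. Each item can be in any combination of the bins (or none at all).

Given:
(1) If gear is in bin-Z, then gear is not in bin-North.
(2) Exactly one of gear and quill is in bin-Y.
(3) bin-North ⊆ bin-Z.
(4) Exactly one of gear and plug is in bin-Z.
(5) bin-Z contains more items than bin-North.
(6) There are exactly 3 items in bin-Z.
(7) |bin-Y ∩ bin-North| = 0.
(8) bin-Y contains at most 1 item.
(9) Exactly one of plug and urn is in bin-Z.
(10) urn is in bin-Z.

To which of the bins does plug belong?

plug: none

From (10): urn ∈ bin-Z.
(9) (exactly one): plug ∉ bin-Z.
(3) contrapositive: plug ∉ bin-North.
(4) (exactly one): gear ∈ bin-Z.
(1): gear ∉ bin-North.
Suppose plug ∈ bin-Y: no assignment then satisfies all the clues, so plug ∉ bin-Y.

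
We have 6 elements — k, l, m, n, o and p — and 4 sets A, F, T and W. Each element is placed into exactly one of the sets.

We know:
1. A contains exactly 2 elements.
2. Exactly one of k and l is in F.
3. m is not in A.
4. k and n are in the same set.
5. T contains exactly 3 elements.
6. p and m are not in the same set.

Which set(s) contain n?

n: T

From (3): m ∉ A.
Suppose n ∈ A: no assignment then satisfies all the clues, so n ∉ A.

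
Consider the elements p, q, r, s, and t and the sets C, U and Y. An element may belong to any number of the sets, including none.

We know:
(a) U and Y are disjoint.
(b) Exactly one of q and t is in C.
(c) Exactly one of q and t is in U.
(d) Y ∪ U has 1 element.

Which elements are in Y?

Y = {}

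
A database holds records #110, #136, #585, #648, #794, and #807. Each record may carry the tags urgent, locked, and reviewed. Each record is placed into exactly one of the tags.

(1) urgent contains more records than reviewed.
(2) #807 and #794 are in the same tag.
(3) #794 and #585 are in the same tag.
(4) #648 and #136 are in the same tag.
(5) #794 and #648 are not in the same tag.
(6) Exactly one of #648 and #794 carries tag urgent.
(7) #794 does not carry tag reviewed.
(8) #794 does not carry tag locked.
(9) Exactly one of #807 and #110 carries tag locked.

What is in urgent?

urgent = {#585, #794, #807}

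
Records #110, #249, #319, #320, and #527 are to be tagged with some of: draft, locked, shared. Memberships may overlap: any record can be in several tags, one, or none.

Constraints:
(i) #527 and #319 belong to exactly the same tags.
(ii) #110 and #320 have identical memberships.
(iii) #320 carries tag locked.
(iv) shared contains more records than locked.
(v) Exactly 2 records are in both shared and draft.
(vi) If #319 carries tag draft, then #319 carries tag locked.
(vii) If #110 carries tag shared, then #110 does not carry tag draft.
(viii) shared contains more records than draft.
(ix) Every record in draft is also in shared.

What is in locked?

locked = {#110, #319, #320, #527}

From (iii): #320 ∈ locked.
(ii): #110 matches #320: #110 ∈ locked.
Suppose #249 ∈ locked: no assignment then satisfies all the clues, so #249 ∉ locked.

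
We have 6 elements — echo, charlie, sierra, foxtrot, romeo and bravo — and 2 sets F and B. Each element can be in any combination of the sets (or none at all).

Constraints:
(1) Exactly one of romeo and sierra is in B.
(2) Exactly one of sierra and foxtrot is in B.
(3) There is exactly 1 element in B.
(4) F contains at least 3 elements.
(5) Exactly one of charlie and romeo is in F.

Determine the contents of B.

B = {sierra}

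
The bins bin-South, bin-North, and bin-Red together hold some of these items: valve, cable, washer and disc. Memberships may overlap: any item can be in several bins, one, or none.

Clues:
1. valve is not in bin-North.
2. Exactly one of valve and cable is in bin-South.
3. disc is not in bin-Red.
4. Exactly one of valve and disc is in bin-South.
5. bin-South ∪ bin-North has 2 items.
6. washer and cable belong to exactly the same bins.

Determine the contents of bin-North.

bin-North = {disc}

From (1): valve ∉ bin-North.
From (3): disc ∉ bin-Red.
Suppose cable ∈ bin-North: no assignment then satisfies all the clues, so cable ∉ bin-North.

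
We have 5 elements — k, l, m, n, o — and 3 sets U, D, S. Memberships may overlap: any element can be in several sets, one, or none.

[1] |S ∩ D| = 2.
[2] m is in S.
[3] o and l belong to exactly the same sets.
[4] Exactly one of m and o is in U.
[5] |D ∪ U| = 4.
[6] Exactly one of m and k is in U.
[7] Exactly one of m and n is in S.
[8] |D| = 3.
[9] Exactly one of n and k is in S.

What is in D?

D = {l, n, o}

From (2): m ∈ S.
(7) (exactly one): n ∉ S.
(9) (exactly one): k ∈ S.
Suppose k ∈ D: no assignment then satisfies all the clues, so k ∉ D.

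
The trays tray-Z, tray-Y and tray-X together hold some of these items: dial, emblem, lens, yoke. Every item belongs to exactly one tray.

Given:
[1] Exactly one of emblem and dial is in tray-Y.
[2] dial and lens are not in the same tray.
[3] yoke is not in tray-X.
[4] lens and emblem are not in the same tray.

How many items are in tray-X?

1

From (3): yoke ∉ tray-X.
Suppose lens ∈ tray-Y: no assignment then satisfies all the clues, so lens ∉ tray-Y.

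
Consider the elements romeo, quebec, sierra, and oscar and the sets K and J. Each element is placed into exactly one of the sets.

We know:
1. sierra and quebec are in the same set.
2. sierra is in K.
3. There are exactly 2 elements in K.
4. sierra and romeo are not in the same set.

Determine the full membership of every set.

K = {quebec, sierra}; J = {oscar, romeo}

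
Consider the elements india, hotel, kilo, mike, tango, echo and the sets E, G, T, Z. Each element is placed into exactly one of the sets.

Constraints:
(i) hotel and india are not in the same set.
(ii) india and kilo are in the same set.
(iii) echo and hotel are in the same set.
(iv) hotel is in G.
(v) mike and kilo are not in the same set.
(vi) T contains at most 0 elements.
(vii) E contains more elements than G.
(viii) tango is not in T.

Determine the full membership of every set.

From (iv): hotel ∈ G.
From (viii): tango ∉ T.
(i): india ∉ G.
(ii): kilo matches india: kilo ∉ G.
(iii): echo matches hotel: echo ∉ E.
(iii): echo matches hotel: echo ∈ G.
(vi): T already has 0, so the rest are out.
Suppose india ∉ E: no assignment then satisfies all the clues, so india ∈ E.

E = {india, kilo, tango}; G = {echo, hotel}; T = {}; Z = {mike}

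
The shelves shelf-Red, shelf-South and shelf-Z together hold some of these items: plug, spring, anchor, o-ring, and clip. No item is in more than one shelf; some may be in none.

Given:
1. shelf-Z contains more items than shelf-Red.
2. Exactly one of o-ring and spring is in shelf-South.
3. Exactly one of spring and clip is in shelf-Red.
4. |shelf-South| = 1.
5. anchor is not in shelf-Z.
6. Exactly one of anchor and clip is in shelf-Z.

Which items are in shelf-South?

From (5): anchor ∉ shelf-Z.
(6) (exactly one): clip ∈ shelf-Z.
(3) (exactly one): spring ∈ shelf-Red.
(2) (exactly one): o-ring ∈ shelf-South.
(4): shelf-South already has 1, so the rest are out.

shelf-South = {o-ring}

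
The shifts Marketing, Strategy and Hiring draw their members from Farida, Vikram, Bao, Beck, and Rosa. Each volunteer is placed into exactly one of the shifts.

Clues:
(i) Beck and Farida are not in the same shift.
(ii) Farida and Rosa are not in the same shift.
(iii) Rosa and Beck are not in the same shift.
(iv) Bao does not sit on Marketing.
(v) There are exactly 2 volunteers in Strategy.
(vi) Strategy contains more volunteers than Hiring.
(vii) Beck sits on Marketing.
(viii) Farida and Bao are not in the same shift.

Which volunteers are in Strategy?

Strategy = {Bao, Rosa}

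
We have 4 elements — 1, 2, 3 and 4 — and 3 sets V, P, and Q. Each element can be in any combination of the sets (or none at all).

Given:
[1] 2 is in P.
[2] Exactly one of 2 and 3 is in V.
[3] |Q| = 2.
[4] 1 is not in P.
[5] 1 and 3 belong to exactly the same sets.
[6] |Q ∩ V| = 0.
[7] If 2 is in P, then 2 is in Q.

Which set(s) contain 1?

1: V

From (1): 2 ∈ P.
From (4): 1 ∉ P.
(5): 3 matches 1: 3 ∉ P.
(7): 2 ∈ Q.
Suppose 1 ∉ V: no assignment then satisfies all the clues, so 1 ∈ V.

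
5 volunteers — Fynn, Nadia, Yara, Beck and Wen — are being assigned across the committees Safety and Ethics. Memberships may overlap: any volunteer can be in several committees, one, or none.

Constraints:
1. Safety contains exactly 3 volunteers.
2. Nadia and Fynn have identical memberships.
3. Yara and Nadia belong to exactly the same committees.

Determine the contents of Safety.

Safety = {Fynn, Nadia, Yara}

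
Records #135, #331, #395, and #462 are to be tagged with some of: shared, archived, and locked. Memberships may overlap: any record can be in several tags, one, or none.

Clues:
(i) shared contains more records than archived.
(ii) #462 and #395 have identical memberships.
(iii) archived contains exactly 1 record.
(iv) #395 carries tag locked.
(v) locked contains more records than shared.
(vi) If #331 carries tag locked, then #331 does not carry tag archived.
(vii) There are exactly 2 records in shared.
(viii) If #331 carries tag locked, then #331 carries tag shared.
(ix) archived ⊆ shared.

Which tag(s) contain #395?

#395: locked

From (iv): #395 ∈ locked.
(ii): #462 matches #395: #462 ∈ locked.
Suppose #395 ∈ shared: no assignment then satisfies all the clues, so #395 ∉ shared.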